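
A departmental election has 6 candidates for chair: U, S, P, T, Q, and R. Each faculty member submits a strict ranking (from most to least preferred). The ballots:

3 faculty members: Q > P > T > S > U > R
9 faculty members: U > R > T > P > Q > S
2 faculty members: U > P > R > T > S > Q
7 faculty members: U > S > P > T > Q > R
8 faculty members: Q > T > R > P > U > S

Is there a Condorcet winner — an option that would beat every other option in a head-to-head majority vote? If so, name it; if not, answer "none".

U vs S: 26–3 for U.
U vs P: 18–11 for U.
U vs T: 18–11 for U.
U vs Q: 18–11 for U.
U vs R: 21–8 for U.
U beats every other option head-to-head.

U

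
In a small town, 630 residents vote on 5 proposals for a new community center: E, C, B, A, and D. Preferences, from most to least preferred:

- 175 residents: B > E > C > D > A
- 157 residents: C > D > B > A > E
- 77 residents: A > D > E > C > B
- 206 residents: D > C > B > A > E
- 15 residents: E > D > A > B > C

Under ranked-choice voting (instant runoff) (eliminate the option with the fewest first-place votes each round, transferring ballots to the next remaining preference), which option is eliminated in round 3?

C

Round 1: E 15, C 157, B 175, A 77, D 206. Eliminate E.
Round 2: C 157, B 175, A 77, D 221. Eliminate A.
Round 3: C 157, B 175, D 298. Eliminate C.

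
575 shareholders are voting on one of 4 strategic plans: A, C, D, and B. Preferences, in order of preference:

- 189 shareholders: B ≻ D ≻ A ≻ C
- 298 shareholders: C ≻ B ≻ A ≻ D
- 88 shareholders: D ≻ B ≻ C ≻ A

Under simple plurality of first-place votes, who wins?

First-place votes: A 0, C 298, D 88, B 189.
C has the most first-place votes.

C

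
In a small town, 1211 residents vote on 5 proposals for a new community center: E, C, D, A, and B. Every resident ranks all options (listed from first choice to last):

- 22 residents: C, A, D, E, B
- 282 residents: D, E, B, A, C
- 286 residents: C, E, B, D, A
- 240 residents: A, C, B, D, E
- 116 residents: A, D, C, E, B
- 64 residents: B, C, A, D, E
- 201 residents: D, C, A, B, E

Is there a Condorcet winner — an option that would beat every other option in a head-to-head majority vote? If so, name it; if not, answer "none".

Checking pairwise contests:
C beats E 929–282.
A beats C 638–573.
C beats D 612–599.
D beats A 769–442.
E beats B 706–505.
Every option loses at least one head-to-head, so there is no Condorcet winner.

none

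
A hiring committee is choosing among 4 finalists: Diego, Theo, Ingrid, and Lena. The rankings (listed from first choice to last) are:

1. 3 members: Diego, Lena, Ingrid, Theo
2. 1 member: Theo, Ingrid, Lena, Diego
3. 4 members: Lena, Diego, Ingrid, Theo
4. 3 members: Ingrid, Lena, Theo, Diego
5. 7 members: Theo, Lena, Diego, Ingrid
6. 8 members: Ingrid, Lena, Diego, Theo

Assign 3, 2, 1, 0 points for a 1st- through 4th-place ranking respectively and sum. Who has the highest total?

Lena

Diego: 3·3 + 1·0 + 4·2 + 3·0 + 7·1 + 8·1 = 32
Theo: 3·0 + 1·3 + 4·0 + 3·1 + 7·3 + 8·0 = 27
Ingrid: 3·1 + 1·2 + 4·1 + 3·3 + 7·0 + 8·3 = 42
Lena: 3·2 + 1·1 + 4·3 + 3·2 + 7·2 + 8·2 = 55
Lena has the highest Borda score (55).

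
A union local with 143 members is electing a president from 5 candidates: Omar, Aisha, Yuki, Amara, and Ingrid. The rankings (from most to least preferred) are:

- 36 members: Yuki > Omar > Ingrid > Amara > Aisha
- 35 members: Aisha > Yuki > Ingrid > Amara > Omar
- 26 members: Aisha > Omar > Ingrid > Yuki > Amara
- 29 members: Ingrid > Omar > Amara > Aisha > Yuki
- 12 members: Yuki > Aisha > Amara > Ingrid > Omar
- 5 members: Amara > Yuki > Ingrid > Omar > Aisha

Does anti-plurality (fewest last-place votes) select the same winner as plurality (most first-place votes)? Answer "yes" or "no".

Anti-plurality — last-place votes: Omar 47, Aisha 41, Yuki 29, Amara 26, Ingrid 0. Winner: Ingrid.
Plurality — first-place votes: Omar 0, Aisha 61, Yuki 48, Amara 5, Ingrid 29. Winner: Aisha.
The two methods disagree.

no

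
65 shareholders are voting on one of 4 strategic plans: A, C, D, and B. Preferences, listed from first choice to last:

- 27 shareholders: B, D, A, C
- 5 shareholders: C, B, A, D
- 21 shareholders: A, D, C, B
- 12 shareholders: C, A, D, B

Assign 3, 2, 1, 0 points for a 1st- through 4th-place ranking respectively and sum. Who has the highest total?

A

A: 27·1 + 5·1 + 21·3 + 12·2 = 119
C: 27·0 + 5·3 + 21·1 + 12·3 = 72
D: 27·2 + 5·0 + 21·2 + 12·1 = 108
B: 27·3 + 5·2 + 21·0 + 12·0 = 91
A has the highest Borda score (119).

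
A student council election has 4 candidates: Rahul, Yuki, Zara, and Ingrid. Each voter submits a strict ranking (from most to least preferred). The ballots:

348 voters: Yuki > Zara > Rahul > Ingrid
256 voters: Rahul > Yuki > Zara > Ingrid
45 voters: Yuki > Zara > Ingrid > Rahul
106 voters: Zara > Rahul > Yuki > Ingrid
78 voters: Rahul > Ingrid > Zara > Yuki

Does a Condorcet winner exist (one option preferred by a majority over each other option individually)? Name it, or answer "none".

Checking pairwise contests:
Zara beats Rahul 499–334.
Rahul beats Yuki 440–393.
Yuki beats Zara 649–184.
Rahul beats Ingrid 788–45.
Every option loses at least one head-to-head, so there is no Condorcet winner.

none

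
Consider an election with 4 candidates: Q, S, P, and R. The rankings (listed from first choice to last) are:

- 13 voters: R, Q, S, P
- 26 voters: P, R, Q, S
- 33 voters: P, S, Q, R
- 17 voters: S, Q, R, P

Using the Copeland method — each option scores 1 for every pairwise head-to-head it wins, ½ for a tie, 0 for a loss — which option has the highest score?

Q: beats R; loses to S and P → score 1.
S: beats Q and R; loses to P → score 2.
P: beats Q, S, and R → score 3.
R: loses to Q, S, and P → score 0.
P has the best pairwise record.

P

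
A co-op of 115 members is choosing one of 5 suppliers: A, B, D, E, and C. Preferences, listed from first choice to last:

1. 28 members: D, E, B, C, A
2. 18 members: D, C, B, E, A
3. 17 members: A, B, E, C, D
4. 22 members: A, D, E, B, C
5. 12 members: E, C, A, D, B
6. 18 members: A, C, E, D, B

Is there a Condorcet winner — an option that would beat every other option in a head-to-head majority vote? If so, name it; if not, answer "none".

none

Checking pairwise contests:
E beats A 58–57.
A beats B 69–46.
A beats D 69–46.
D beats E 68–47.
B beats C 67–48.
Every option loses at least one head-to-head, so there is no Condorcet winner.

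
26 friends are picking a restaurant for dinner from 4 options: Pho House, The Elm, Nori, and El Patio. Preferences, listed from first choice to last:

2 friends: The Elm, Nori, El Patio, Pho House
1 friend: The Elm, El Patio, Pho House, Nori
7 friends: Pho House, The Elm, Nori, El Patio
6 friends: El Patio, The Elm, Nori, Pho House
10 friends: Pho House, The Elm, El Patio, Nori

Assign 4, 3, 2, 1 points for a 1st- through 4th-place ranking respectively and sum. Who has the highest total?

Pho House: 2·1 + 1·2 + 7·4 + 6·1 + 10·4 = 78
The Elm: 2·4 + 1·4 + 7·3 + 6·3 + 10·3 = 81
Nori: 2·3 + 1·1 + 7·2 + 6·2 + 10·1 = 43
El Patio: 2·2 + 1·3 + 7·1 + 6·4 + 10·2 = 58
The Elm has the highest Borda score (81).

The Elm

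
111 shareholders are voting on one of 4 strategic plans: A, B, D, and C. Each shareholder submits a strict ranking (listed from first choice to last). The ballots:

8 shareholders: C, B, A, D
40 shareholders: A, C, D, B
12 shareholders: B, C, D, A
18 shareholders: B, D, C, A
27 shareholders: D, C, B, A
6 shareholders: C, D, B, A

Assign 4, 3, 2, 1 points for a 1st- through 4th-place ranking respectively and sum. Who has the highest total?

A: 8·2 + 40·4 + 12·1 + 18·1 + 27·1 + 6·1 = 239
B: 8·3 + 40·1 + 12·4 + 18·4 + 27·2 + 6·2 = 250
D: 8·1 + 40·2 + 12·2 + 18·3 + 27·4 + 6·3 = 292
C: 8·4 + 40·3 + 12·3 + 18·2 + 27·3 + 6·4 = 329
C has the highest Borda score (329).

C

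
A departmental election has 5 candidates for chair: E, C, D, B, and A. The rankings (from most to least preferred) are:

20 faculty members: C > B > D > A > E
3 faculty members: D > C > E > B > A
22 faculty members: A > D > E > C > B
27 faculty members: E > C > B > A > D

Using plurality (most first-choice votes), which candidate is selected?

First-place votes: E 27, C 20, D 3, B 0, A 22.
E has the most first-place votes.

E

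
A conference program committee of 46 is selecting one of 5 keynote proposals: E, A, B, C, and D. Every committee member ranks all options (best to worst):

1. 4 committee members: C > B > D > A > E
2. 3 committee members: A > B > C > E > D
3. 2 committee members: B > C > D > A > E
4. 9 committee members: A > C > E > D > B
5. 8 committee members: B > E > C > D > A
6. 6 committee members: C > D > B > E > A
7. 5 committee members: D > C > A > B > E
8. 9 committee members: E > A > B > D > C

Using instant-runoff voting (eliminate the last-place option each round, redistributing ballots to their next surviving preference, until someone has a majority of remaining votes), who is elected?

Round 1: E 9, A 12, B 10, C 10, D 5. Eliminate D.
Round 2: E 9, A 12, B 10, C 15. Eliminate E.
Round 3: A 21, B 10, C 15. Eliminate B.
Round 4: A 21, C 25. C has a majority.

C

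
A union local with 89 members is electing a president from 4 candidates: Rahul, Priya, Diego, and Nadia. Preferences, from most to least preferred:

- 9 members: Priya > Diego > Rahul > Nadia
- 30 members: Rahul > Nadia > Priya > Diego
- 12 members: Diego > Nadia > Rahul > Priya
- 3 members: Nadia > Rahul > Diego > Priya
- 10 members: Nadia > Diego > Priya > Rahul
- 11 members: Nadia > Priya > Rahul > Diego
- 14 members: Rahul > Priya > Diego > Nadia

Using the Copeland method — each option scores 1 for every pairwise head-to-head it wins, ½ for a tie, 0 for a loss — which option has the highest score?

Rahul

Rahul: beats Priya, Diego, and Nadia → score 3.
Priya: beats Diego; loses to Rahul and Nadia → score 1.
Diego: loses to Rahul, Priya, and Nadia → score 0.
Nadia: beats Priya and Diego; loses to Rahul → score 2.
Rahul has the best pairwise record.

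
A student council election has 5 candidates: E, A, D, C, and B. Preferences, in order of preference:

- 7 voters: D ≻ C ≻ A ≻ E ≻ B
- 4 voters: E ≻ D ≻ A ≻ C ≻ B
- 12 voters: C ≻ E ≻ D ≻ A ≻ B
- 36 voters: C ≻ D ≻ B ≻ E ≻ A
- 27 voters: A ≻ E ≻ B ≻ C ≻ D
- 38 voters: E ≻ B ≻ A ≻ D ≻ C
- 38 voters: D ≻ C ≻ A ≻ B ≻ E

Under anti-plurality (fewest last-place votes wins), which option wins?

B

Last-place votes: E 38, A 36, D 27, C 38, B 23.
B is ranked last by the fewest voters, so B wins.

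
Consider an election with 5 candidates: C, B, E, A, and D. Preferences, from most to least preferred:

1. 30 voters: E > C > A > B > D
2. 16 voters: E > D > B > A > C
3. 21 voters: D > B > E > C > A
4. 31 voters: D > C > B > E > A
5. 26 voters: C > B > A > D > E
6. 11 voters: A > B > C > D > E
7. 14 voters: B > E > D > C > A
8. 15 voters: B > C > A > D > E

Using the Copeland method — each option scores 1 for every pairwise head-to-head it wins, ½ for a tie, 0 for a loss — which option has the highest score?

C

C: beats B, E, and A; ties D → score 3.5.
B: beats E, A, and D; loses to C → score 3.
E: beats A; loses to C, B, and D → score 1.
A: ties D; loses to C, B, and E → score 0.5.
D: beats E; ties C and A; loses to B → score 2.
C has the best pairwise record.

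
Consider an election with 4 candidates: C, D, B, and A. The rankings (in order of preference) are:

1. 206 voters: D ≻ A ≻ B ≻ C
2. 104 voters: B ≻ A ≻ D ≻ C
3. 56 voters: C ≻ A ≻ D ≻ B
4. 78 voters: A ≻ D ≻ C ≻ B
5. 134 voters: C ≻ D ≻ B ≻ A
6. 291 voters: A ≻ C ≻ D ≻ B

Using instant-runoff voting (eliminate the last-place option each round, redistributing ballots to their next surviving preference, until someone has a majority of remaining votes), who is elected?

A

Round 1: C 190, D 206, B 104, A 369. Eliminate B.
Round 2: C 190, D 206, A 473. A has a majority.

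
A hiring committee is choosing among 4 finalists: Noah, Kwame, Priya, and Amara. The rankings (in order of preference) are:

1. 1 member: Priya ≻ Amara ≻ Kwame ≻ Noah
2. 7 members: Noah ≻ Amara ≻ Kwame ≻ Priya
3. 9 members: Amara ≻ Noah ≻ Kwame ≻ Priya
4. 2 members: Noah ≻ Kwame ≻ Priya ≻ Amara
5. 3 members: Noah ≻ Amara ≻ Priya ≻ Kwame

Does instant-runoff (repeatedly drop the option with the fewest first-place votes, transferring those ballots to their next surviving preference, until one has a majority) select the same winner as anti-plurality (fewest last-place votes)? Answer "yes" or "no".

yes

Instant-runoff — R1 Noah 12, Kwame 0, Priya 1, Amara 9 (Noah winner). Winner: Noah.
Anti-plurality — last-place votes: Noah 1, Kwame 3, Priya 16, Amara 2. Winner: Noah.
The two methods agree.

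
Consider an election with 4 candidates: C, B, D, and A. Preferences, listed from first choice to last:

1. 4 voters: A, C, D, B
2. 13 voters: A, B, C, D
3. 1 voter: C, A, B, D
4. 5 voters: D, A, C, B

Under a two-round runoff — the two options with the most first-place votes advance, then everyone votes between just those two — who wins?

Round 1 first-place votes: C 1, B 0, D 5, A 17.
A and D advance.
Runoff: A is preferred to D by 18 voters; D by 5.
A wins the runoff.

A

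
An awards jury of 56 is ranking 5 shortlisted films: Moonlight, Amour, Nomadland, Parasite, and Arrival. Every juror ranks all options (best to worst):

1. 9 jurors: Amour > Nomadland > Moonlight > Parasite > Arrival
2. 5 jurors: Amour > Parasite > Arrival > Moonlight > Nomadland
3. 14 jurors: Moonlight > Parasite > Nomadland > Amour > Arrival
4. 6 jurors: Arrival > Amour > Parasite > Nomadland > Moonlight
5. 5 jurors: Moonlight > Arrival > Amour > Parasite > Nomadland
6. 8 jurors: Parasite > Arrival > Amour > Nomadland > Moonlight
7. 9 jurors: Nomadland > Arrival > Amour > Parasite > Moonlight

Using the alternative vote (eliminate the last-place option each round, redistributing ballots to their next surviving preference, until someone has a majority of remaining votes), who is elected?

Round 1: Moonlight 19, Amour 14, Nomadland 9, Parasite 8, Arrival 6. Eliminate Arrival.
Round 2: Moonlight 19, Amour 20, Nomadland 9, Parasite 8. Eliminate Parasite.
Round 3: Moonlight 19, Amour 28, Nomadland 9. Eliminate Nomadland.
Round 4: Moonlight 19, Amour 37. Amour has a majority.

Amour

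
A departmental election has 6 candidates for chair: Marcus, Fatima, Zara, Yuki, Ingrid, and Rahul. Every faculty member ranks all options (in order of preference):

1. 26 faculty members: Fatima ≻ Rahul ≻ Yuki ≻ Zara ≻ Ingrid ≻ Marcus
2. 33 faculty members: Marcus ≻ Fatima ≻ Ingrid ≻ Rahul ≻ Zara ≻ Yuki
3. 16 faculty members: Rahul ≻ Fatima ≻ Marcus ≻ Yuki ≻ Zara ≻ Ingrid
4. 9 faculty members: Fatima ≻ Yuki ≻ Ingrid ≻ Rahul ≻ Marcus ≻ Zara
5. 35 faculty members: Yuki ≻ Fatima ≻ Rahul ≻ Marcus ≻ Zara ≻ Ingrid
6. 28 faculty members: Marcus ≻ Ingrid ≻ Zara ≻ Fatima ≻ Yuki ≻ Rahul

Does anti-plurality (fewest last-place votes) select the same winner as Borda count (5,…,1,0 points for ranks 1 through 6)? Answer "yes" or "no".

Anti-plurality — last-place votes: Marcus 26, Fatima 0, Zara 9, Yuki 33, Ingrid 51, Rahul 28. Winner: Fatima.
Borda — scores: Marcus 432, Fatima 567, Zara 220, Yuki 349, Ingrid 264, Rahul 373. Winner: Fatima.
The two methods agree.

yes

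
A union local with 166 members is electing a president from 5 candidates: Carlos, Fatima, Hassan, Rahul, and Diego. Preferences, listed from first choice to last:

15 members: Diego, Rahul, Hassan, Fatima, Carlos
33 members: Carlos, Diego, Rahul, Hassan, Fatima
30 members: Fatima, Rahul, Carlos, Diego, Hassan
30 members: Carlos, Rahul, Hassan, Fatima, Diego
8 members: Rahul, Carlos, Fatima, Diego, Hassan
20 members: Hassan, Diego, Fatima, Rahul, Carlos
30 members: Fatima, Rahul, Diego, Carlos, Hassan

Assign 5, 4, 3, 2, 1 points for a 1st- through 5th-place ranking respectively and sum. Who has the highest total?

Rahul

Carlos: 15·1 + 33·5 + 30·3 + 30·5 + 8·4 + 20·1 + 30·2 = 532
Fatima: 15·2 + 33·1 + 30·5 + 30·2 + 8·3 + 20·3 + 30·5 = 507
Hassan: 15·3 + 33·2 + 30·1 + 30·3 + 8·1 + 20·5 + 30·1 = 369
Rahul: 15·4 + 33·3 + 30·4 + 30·4 + 8·5 + 20·2 + 30·4 = 599
Diego: 15·5 + 33·4 + 30·2 + 30·1 + 8·2 + 20·4 + 30·3 = 483
Rahul has the highest Borda score (599).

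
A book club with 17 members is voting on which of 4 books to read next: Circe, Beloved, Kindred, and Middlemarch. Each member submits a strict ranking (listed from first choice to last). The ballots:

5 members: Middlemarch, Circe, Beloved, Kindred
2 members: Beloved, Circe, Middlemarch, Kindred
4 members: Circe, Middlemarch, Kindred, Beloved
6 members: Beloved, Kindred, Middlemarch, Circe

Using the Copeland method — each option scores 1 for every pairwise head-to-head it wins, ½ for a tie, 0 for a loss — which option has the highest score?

Circe: beats Beloved and Kindred; loses to Middlemarch → score 2.
Beloved: beats Kindred; loses to Circe and Middlemarch → score 1.
Kindred: loses to Circe, Beloved, and Middlemarch → score 0.
Middlemarch: beats Circe, Beloved, and Kindred → score 3.
Middlemarch has the best pairwise record.

Middlemarch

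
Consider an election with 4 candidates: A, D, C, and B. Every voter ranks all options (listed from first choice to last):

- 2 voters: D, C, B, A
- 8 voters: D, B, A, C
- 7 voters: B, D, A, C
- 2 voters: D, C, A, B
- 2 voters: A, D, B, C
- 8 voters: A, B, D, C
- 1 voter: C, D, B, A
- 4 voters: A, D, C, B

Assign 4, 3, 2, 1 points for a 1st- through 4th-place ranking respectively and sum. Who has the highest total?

D

A: 2·1 + 8·2 + 7·2 + 2·2 + 2·4 + 8·4 + 1·1 + 4·4 = 93
D: 2·4 + 8·4 + 7·3 + 2·4 + 2·3 + 8·2 + 1·3 + 4·3 = 106
C: 2·3 + 8·1 + 7·1 + 2·3 + 2·1 + 8·1 + 1·4 + 4·2 = 49
B: 2·2 + 8·3 + 7·4 + 2·1 + 2·2 + 8·3 + 1·2 + 4·1 = 92
D has the highest Borda score (106).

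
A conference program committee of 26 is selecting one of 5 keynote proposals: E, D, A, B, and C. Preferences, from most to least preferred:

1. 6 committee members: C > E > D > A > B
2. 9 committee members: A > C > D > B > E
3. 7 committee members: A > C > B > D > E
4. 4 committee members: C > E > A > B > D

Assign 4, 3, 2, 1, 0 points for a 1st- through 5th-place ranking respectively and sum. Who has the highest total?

C

E: 6·3 + 9·0 + 7·0 + 4·3 = 30
D: 6·2 + 9·2 + 7·1 + 4·0 = 37
A: 6·1 + 9·4 + 7·4 + 4·2 = 78
B: 6·0 + 9·1 + 7·2 + 4·1 = 27
C: 6·4 + 9·3 + 7·3 + 4·4 = 88
C has the highest Borda score (88).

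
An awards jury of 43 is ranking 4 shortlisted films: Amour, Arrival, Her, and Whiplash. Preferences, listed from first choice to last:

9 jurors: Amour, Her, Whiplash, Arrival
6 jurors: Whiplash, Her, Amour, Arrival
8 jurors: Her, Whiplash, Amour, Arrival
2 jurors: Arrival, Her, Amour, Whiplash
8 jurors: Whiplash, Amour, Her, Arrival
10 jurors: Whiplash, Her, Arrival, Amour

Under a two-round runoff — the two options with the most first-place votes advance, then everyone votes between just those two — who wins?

Round 1 first-place votes: Amour 9, Arrival 2, Her 8, Whiplash 24.
Whiplash and Amour advance.
Runoff: Whiplash is preferred to Amour by 32 voters; Amour by 11.
Whiplash wins the runoff.

Whiplash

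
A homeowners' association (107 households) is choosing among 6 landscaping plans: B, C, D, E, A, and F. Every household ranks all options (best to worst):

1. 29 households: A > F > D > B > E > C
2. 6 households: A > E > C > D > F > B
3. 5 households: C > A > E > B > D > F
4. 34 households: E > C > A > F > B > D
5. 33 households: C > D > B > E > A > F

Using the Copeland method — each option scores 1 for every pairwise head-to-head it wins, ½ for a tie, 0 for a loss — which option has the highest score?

B: beats E; loses to C, D, A, and F → score 1.
C: beats B, D, A, and F; loses to E → score 4.
D: beats B and E; loses to C, A, and F → score 2.
E: beats C, A, and F; loses to B and D → score 3.
A: beats B, D, and F; loses to C and E → score 3.
F: beats B and D; loses to C, E, and A → score 2.
C has the best pairwise record.

C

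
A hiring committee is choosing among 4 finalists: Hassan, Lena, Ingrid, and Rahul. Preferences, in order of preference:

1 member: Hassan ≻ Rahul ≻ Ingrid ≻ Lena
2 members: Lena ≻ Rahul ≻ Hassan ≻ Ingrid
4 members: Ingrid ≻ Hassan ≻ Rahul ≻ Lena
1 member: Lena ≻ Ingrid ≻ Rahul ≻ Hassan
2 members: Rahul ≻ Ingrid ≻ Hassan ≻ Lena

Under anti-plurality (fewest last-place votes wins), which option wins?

Rahul

Last-place votes: Hassan 1, Lena 7, Ingrid 2, Rahul 0.
Rahul is ranked last by the fewest voters, so Rahul wins.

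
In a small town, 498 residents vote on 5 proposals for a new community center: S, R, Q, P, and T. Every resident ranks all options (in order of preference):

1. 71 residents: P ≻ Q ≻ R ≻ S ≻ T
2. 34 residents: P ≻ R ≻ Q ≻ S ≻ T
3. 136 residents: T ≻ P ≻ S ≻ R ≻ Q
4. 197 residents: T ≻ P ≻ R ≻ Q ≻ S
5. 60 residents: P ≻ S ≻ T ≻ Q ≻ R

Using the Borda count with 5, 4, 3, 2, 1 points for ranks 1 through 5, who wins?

P

S: 71·2 + 34·2 + 136·3 + 197·1 + 60·4 = 1055
R: 71·3 + 34·4 + 136·2 + 197·3 + 60·1 = 1272
Q: 71·4 + 34·3 + 136·1 + 197·2 + 60·2 = 1036
P: 71·5 + 34·5 + 136·4 + 197·4 + 60·5 = 2157
T: 71·1 + 34·1 + 136·5 + 197·5 + 60·3 = 1950
P has the highest Borda score (2157).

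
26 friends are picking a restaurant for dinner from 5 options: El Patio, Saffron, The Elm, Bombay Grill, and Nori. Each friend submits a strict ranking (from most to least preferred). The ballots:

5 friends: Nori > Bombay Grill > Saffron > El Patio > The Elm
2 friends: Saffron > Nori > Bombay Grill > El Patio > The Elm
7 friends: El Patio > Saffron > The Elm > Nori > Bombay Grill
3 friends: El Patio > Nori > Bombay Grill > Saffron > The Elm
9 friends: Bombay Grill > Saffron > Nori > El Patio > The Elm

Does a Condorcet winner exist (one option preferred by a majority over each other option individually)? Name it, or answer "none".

Checking pairwise contests:
Saffron beats El Patio 16–10.
Bombay Grill beats Saffron 17–9.
El Patio beats The Elm 26–0.
Nori beats Bombay Grill 17–9.
Saffron beats Nori 18–8.
Every option loses at least one head-to-head, so there is no Condorcet winner.

none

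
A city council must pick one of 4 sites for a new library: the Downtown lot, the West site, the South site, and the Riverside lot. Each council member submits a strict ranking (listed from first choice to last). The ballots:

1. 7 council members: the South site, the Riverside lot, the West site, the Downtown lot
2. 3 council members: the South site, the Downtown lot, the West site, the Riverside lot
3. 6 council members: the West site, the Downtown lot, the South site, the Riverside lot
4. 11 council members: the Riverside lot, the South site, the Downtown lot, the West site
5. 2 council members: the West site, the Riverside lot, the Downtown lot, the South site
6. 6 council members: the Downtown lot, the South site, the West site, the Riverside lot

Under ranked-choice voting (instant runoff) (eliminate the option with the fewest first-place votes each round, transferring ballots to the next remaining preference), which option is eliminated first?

Round 1: the Downtown lot 6, the West site 8, the South site 10, the Riverside lot 11. Eliminate the Downtown lot.

the Downtown lot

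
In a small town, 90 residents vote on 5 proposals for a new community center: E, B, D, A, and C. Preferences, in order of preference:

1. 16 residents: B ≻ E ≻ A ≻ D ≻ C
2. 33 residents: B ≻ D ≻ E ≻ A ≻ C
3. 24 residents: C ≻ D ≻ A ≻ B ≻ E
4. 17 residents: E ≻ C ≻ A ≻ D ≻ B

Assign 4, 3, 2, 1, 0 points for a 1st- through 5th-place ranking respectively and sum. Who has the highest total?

B

E: 16·3 + 33·2 + 24·0 + 17·4 = 182
B: 16·4 + 33·4 + 24·1 + 17·0 = 220
D: 16·1 + 33·3 + 24·3 + 17·1 = 204
A: 16·2 + 33·1 + 24·2 + 17·2 = 147
C: 16·0 + 33·0 + 24·4 + 17·3 = 147
B has the highest Borda score (220).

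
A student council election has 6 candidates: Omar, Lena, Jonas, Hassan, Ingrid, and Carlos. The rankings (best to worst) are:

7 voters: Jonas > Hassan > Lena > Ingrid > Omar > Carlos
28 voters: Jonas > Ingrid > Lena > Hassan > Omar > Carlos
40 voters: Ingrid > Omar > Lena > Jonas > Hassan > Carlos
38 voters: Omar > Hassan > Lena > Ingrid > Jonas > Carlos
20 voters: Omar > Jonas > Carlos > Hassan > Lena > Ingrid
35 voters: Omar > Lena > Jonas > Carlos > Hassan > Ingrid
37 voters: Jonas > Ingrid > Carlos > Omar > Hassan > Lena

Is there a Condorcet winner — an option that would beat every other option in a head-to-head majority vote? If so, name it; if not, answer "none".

none

Checking pairwise contests:
Ingrid beats Omar 112–93.
Omar beats Lena 170–35.
Omar beats Jonas 133–72.
Omar beats Hassan 170–35.
Jonas beats Ingrid 127–78.
Omar beats Carlos 168–37.
Every option loses at least one head-to-head, so there is no Condorcet winner.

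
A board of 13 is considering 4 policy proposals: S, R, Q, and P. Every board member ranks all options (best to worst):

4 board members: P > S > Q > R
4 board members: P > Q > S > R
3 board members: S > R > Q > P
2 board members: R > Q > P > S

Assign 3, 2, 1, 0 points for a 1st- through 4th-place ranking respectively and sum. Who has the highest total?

P

S: 4·2 + 4·1 + 3·3 + 2·0 = 21
R: 4·0 + 4·0 + 3·2 + 2·3 = 12
Q: 4·1 + 4·2 + 3·1 + 2·2 = 19
P: 4·3 + 4·3 + 3·0 + 2·1 = 26
P has the highest Borda score (26).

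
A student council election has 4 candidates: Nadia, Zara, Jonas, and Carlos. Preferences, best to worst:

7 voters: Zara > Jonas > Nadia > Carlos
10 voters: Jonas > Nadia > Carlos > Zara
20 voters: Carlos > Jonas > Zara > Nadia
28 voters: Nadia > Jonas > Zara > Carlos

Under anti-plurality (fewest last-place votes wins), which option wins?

Last-place votes: Nadia 20, Zara 10, Jonas 0, Carlos 35.
Jonas is ranked last by the fewest voters, so Jonas wins.

Jonas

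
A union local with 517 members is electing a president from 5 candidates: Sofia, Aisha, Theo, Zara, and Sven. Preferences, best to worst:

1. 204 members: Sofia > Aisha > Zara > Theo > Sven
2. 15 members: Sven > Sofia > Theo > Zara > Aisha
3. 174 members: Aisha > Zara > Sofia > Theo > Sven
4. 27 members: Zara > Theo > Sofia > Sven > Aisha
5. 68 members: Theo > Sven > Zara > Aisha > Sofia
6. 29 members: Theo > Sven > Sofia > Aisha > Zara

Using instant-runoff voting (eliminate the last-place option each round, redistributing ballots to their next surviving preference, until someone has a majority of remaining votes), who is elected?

Round 1: Sofia 204, Aisha 174, Theo 97, Zara 27, Sven 15. Eliminate Sven.
Round 2: Sofia 219, Aisha 174, Theo 97, Zara 27. Eliminate Zara.
Round 3: Sofia 219, Aisha 174, Theo 124. Eliminate Theo.
Round 4: Sofia 275, Aisha 242. Sofia has a majority.

Sofia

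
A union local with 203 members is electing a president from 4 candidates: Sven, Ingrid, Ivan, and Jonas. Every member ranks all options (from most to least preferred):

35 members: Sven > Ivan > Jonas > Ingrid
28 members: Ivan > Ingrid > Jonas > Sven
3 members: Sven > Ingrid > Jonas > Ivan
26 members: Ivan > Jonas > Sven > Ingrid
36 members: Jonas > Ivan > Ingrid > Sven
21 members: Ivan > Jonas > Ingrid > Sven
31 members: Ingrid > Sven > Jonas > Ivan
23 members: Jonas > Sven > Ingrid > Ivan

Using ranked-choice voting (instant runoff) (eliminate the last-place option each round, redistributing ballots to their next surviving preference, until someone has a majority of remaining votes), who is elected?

Ivan

Round 1: Sven 38, Ingrid 31, Ivan 75, Jonas 59. Eliminate Ingrid.
Round 2: Sven 69, Ivan 75, Jonas 59. Eliminate Jonas.
Round 3: Sven 92, Ivan 111. Ivan has a majority.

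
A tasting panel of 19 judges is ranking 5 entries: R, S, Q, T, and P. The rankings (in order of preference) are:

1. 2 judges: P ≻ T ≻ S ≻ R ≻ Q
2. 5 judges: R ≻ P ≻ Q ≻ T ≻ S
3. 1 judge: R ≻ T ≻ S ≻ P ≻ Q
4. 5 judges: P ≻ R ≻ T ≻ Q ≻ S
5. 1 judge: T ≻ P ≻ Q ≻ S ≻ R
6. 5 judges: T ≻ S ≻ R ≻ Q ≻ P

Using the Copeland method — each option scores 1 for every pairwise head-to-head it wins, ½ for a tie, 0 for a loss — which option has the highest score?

R

R: beats S, Q, T, and P → score 4.
S: loses to R, Q, T, and P → score 0.
Q: beats S; loses to R, T, and P → score 1.
T: beats S and Q; loses to R and P → score 2.
P: beats S, Q, and T; loses to R → score 3.
R has the best pairwise record.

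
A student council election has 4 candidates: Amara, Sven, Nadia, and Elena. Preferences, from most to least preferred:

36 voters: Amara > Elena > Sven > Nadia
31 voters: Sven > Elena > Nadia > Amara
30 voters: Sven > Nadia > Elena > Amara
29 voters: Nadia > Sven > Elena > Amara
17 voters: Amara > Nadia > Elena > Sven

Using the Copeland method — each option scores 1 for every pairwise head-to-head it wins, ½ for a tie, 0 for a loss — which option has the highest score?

Sven

Amara: loses to Sven, Nadia, and Elena → score 0.
Sven: beats Amara, Nadia, and Elena → score 3.
Nadia: beats Amara and Elena; loses to Sven → score 2.
Elena: beats Amara; loses to Sven and Nadia → score 1.
Sven has the best pairwise record.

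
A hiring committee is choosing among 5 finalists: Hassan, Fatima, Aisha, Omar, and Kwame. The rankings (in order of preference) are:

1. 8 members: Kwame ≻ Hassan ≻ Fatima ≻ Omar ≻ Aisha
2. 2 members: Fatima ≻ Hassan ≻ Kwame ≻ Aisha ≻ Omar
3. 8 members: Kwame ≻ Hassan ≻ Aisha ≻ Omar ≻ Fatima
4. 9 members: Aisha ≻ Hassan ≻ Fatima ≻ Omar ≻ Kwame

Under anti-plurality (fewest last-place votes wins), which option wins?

Last-place votes: Hassan 0, Fatima 8, Aisha 8, Omar 2, Kwame 9.
Hassan is ranked last by the fewest voters, so Hassan wins.

Hassan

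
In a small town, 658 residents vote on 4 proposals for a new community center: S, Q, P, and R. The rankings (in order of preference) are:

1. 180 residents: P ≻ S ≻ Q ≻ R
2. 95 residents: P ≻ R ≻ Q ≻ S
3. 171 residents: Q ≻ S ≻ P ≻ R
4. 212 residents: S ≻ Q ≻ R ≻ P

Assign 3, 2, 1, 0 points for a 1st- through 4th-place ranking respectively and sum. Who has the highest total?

S

S: 180·2 + 95·0 + 171·2 + 212·3 = 1338
Q: 180·1 + 95·1 + 171·3 + 212·2 = 1212
P: 180·3 + 95·3 + 171·1 + 212·0 = 996
R: 180·0 + 95·2 + 171·0 + 212·1 = 402
S has the highest Borda score (1338).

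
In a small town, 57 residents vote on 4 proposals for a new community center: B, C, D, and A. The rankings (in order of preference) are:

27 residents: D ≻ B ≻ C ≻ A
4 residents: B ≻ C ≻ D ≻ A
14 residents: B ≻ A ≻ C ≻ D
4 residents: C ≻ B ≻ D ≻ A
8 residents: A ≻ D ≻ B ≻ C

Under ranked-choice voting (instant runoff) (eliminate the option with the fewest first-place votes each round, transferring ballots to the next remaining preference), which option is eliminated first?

Round 1: B 18, C 4, D 27, A 8. Eliminate C.

C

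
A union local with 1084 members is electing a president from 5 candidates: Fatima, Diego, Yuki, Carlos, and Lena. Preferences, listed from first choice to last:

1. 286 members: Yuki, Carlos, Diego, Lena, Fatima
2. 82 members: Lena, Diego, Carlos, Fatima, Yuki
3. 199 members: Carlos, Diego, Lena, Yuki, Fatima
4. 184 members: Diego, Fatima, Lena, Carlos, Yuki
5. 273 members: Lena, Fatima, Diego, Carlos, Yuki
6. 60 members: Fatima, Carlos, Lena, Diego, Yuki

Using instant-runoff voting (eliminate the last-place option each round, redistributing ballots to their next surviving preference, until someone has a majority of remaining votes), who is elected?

Lena

Round 1: Fatima 60, Diego 184, Yuki 286, Carlos 199, Lena 355. Eliminate Fatima.
Round 2: Diego 184, Yuki 286, Carlos 259, Lena 355. Eliminate Diego.
Round 3: Yuki 286, Carlos 259, Lena 539. Eliminate Carlos.
Round 4: Yuki 286, Lena 798. Lena has a majority.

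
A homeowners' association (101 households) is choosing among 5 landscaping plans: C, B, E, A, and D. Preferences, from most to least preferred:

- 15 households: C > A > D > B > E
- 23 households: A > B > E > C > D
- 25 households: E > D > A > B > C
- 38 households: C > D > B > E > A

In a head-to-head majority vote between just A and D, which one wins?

D

Voters preferring A to D: 38; preferring D to A: 63.
D wins the head-to-head.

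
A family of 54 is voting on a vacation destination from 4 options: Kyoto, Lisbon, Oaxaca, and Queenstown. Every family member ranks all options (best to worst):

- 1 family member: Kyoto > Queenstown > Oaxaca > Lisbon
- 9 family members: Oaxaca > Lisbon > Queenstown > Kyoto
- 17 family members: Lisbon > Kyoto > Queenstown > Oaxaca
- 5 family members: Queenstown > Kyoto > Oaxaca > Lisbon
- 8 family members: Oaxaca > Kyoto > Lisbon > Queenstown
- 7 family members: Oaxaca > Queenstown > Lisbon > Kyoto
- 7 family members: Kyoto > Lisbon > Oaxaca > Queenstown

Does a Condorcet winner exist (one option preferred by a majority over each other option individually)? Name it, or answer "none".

Checking pairwise contests:
Lisbon beats Kyoto 33–21.
Oaxaca beats Lisbon 30–24.
Kyoto beats Oaxaca 30–24.
Kyoto beats Queenstown 33–21.
Every option loses at least one head-to-head, so there is no Condorcet winner.

none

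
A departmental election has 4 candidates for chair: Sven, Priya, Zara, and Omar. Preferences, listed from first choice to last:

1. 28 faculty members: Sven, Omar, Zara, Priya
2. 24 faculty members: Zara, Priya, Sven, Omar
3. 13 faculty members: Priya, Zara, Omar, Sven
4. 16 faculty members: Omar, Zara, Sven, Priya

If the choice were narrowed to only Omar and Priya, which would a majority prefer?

Omar

Voters preferring Omar to Priya: 44; preferring Priya to Omar: 37.
Omar wins the head-to-head.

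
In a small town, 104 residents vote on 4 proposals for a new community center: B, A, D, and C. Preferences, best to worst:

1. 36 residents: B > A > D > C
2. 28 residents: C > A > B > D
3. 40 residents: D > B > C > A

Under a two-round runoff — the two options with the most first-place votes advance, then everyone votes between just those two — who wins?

Round 1 first-place votes: B 36, A 0, D 40, C 28.
D and B advance.
Runoff: D is preferred to B by 40 voters; B by 64.
B wins the runoff.

B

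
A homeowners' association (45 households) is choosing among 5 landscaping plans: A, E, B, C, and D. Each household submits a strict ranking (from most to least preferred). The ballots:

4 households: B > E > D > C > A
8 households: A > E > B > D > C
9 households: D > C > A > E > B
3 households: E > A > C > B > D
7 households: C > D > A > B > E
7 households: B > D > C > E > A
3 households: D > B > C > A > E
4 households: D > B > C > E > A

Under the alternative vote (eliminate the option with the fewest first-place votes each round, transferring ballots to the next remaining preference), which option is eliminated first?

Round 1: A 8, E 3, B 11, C 7, D 16. Eliminate E.

E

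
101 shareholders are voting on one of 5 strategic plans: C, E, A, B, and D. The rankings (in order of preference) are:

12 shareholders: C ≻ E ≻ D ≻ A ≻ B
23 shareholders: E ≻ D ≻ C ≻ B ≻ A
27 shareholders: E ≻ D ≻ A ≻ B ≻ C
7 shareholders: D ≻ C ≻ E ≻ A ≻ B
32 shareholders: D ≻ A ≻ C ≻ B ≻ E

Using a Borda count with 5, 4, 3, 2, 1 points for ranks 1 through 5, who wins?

C: 12·5 + 23·3 + 27·1 + 7·4 + 32·3 = 280
E: 12·4 + 23·5 + 27·5 + 7·3 + 32·1 = 351
A: 12·2 + 23·1 + 27·3 + 7·2 + 32·4 = 270
B: 12·1 + 23·2 + 27·2 + 7·1 + 32·2 = 183
D: 12·3 + 23·4 + 27·4 + 7·5 + 32·5 = 431
D has the highest Borda score (431).

D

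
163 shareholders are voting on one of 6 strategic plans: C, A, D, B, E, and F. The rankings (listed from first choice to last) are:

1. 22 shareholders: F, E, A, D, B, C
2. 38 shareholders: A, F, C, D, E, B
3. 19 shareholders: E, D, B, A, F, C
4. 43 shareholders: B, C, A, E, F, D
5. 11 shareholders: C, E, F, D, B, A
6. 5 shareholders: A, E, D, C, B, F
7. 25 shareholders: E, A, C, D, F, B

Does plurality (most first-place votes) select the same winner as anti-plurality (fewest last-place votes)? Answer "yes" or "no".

Plurality — first-place votes: C 11, A 43, D 0, B 43, E 44, F 22. Winner: E.
Anti-plurality — last-place votes: C 41, A 11, D 43, B 63, E 0, F 5. Winner: E.
The two methods agree.

yes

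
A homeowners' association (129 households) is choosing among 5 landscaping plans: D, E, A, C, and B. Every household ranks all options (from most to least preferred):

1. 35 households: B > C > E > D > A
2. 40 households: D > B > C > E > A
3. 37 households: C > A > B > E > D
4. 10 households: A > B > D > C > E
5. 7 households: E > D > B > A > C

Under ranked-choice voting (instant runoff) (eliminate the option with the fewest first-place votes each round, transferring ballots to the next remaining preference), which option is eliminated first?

Round 1: D 40, E 7, A 10, C 37, B 35. Eliminate E.

E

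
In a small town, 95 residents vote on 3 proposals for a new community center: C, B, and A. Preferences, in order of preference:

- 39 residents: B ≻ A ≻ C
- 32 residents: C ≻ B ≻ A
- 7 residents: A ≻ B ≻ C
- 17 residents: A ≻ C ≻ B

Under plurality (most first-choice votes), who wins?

B

First-place votes: C 32, B 39, A 24.
B has the most first-place votes.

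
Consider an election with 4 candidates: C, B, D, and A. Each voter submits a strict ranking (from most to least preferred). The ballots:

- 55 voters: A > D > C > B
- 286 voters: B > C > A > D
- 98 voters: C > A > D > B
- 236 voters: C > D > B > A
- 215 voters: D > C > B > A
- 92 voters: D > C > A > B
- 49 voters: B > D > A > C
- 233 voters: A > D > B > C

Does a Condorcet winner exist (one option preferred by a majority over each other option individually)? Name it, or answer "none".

Checking pairwise contests:
D beats C 644–620.
C beats B 696–568.
A beats D 672–592.
C beats A 927–337.
Every option loses at least one head-to-head, so there is no Condorcet winner.

none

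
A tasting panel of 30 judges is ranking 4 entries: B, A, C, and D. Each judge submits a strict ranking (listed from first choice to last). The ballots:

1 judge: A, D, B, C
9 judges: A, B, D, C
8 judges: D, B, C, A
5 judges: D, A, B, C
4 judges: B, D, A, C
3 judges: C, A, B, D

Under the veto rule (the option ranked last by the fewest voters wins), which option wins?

B

Last-place votes: B 0, A 8, C 19, D 3.
B is ranked last by the fewest voters, so B wins.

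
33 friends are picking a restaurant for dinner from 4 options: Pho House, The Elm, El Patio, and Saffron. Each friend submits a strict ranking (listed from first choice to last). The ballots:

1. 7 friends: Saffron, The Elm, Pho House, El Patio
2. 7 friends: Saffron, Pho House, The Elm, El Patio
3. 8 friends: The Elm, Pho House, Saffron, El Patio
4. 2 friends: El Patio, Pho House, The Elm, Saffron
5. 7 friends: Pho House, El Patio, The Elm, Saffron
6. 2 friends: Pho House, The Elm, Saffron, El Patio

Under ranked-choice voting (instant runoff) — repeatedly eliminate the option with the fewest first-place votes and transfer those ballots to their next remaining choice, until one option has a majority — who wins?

Pho House

Round 1: Pho House 9, The Elm 8, El Patio 2, Saffron 14. Eliminate El Patio.
Round 2: Pho House 11, The Elm 8, Saffron 14. Eliminate The Elm.
Round 3: Pho House 19, Saffron 14. Pho House has a majority.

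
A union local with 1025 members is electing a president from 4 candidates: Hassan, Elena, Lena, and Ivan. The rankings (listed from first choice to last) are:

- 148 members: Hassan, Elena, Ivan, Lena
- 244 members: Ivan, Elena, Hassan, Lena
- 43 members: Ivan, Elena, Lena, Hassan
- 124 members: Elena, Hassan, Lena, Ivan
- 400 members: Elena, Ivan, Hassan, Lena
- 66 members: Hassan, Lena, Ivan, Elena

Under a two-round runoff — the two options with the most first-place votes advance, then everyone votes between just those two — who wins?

Elena

Round 1 first-place votes: Hassan 214, Elena 524, Lena 0, Ivan 287.
Elena and Ivan advance.
Runoff: Elena is preferred to Ivan by 672 voters; Ivan by 353.
Elena wins the runoff.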